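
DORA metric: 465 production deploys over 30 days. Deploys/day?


Formula: deployments per day = releases / days
= 465 / 30
= 15.5 deploys/day
(equivalently, 108.5 deploys/week)

15.5 deploys/day


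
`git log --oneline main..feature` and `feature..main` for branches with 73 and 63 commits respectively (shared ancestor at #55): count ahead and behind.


Common ancestor: commit #55
feature commits after divergence: 73 - 55 = 18
main commits after divergence: 63 - 55 = 8
feature is 18 commits ahead of main
main is 8 commits ahead of feature

feature ahead: 18, main ahead: 8


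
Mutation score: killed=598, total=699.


Mutation score = killed / total * 100
Mutation score = 598 / 699 * 100
Mutation score = 85.55%

85.55%


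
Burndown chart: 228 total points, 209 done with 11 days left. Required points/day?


Formula: Required rate = Remaining points / Days left
Remaining = 228 - 209 = 19 points
Required rate = 19 / 11 = 1.73 points/day

1.73 points/day


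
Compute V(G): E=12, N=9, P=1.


Formula: V(G) = E - N + 2P
V(G) = 12 - 9 + 2*1
V(G) = 3 + 2
V(G) = 5

5


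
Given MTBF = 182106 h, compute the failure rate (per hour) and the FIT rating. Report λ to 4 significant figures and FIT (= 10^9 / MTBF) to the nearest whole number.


Formula: λ = 1 / MTBF; FIT = λ × 1e9 = 1e9 / MTBF
λ = 1 / 182106 ≈ 5.491e-06 failures/hour
FIT = 1e9 / 182106 ≈ 5491 failures per 1e9 hours (nearest whole number)

λ = 5.491e-06 /h, FIT = 5491


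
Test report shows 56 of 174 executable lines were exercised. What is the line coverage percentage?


Coverage = covered / total * 100
Coverage = 56 / 174 * 100
Coverage = 32.18%

32.18%


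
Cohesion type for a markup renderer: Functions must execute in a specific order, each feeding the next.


Reasoning: Output of one is input to next
Type: Sequential cohesion

Sequential cohesion


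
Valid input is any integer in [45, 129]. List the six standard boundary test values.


Range: [45, 129]
Boundaries: just below min, min, min+1, max-1, max, just above max
Values: [44, 45, 46, 128, 129, 130]

[44, 45, 46, 128, 129, 130]


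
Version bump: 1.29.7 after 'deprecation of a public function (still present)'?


Current: 1.29.7
Change category: 'deprecation of a public function (still present)' → minor bump
SemVer rule: minor bump → increment MINOR, reset PATCH to 0 (MAJOR unchanged)
New: 1.30.0

1.30.0


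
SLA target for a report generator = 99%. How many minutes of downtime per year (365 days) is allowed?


Formula: allowed downtime = period * (100 - SLA) / 100
Period (year (365 days)) = 525600 minutes
Unavailability fraction = (100 - 99.0) / 100
Allowed downtime = 525600 * (100 - 99.0) / 100
Allowed downtime = 5256.0 minutes

5256.0 minutes


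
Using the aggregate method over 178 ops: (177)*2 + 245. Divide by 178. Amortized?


Formula: Amortized cost = Total cost / Operations
Total cost = (177 * 2) + (1 * 245)
Total cost = 354 + 245 = 599
Amortized = 599 / 178 = 3.3652

3.3652


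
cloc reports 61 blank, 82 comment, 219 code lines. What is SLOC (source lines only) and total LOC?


Total LOC = blank + comment + code
Total LOC = 61 + 82 + 219 = 362
SLOC (source only) = code = 219

Total LOC: 362, SLOC: 219


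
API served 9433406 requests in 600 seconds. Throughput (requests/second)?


Formula: throughput = requests / seconds
throughput = 9433406 / 600
throughput = 15722.34 requests/second

15722.34 requests/second


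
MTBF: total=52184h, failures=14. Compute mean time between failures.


Formula: MTBF = Total operating time / Number of failures
MTBF = 52184 / 14
MTBF = 3727.43 hours

3727.43 hours


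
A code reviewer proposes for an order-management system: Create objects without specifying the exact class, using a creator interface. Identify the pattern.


This matches the Factory Method pattern

Factory Method


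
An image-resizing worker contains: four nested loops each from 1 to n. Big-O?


Reasoning: four levels of nesting
Complexity: O(n^4)

O(n^4)


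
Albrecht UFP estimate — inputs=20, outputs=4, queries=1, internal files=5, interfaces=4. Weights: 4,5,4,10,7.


UFP = EI*4 + EO*5 + EQ*4 + ILF*10 + EIF*7
UFP = 20*4 + 4*5 + 1*4 + 5*10 + 4*7
UFP = 80 + 20 + 4 + 50 + 28
UFP = 182

182


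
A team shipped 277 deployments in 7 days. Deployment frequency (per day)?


Formula: deployments per day = releases / days
= 277 / 7
= 39.571 deploys/day
(equivalently, 277.0 deploys/week)

39.571 deploys/day


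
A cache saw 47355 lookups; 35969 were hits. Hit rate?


Formula: hit rate = hits / (hits + misses) * 100
hit rate = 35969 / (35969 + 11386) * 100
hit rate = 35969 / 47355 * 100
hit rate = 75.96%

75.96%


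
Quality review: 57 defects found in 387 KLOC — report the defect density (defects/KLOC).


Defect density = defects / KLOC
Defect density = 57 / 387
Defect density = 0.147 defects/KLOC

0.147 defects/KLOC


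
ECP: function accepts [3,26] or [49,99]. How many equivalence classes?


Valid ranges: [3,26] and [49,99]
Class 1: x < 3 — invalid
Class 2: 3 ≤ x ≤ 26 — valid
Class 3: 26 < x < 49 — invalid (gap between ranges)
Class 4: 49 ≤ x ≤ 99 — valid
Class 5: x > 99 — invalid
Total equivalence classes: 5

5 equivalence classes


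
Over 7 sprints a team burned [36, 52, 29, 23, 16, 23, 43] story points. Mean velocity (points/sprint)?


Formula: Avg velocity = Total points / Number of sprints
Points: [36, 52, 29, 23, 16, 23, 43]
Sum = 36 + 52 + 29 + 23 + 16 + 23 + 43 = 222
Avg velocity = 222 / 7 = 31.71 points/sprint

31.71 points/sprint


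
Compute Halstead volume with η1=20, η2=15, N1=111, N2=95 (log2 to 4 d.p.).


Formula: V = N * log2(η), where N = N1 + N2 and η = η1 + η2
η = 20 + 15 = 35
N = 111 + 95 = 206
log2(35) ≈ 5.1293
V = 206 * 5.1293 = 1056.64

1056.64


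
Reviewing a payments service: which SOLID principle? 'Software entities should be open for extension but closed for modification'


This describes the Open/Closed Principle (OCP)

Open/Closed Principle (OCP)


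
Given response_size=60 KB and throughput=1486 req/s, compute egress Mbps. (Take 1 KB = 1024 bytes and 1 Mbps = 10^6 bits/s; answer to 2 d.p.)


Formula: Mbps = payload_bytes * RPS * 8 / 1e6
Payload per request = 60 KB = 60 * 1024 = 61440 bytes
Total bytes/sec = 61440 * 1486 = 91299840
Total bits/sec = 91299840 * 8 = 730398720
Mbps = 730398720 / 1e6 = 730.4

730.4 Mbps


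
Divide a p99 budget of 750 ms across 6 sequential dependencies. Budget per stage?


Formula: per_stage = total_budget / stages
per_stage = 750 / 6
per_stage = 125.0 ms

125.0 ms


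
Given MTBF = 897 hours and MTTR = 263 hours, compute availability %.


Availability = MTBF / (MTBF + MTTR)
Availability = 897 / (897 + 263)
Availability = 897 / 1160
Availability = 77.3276%

77.3276%


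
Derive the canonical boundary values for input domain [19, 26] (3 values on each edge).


Range: [19, 26]
Boundaries: just below min, min, min+1, max-1, max, just above max
Values: [18, 19, 20, 25, 26, 27]

[18, 19, 20, 25, 26, 27]


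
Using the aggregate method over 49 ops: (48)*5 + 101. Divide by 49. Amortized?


Formula: Amortized cost = Total cost / Operations
Total cost = (48 * 5) + (1 * 101)
Total cost = 240 + 101 = 341
Amortized = 341 / 49 = 6.9592

6.9592


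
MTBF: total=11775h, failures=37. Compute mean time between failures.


Formula: MTBF = Total operating time / Number of failures
MTBF = 11775 / 37
MTBF = 318.24 hours

318.24 hours


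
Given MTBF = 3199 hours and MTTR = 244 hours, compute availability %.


Availability = MTBF / (MTBF + MTTR)
Availability = 3199 / (3199 + 244)
Availability = 3199 / 3443
Availability = 92.9132%

92.9132%


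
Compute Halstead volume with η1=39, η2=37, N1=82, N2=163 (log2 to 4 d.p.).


Formula: V = N * log2(η), where N = N1 + N2 and η = η1 + η2
η = 39 + 37 = 76
N = 82 + 163 = 245
log2(76) ≈ 6.2479
V = 245 * 6.2479 = 1530.74

1530.74


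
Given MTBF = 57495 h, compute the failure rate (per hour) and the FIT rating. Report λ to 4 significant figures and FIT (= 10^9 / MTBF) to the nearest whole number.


Formula: λ = 1 / MTBF; FIT = λ × 1e9 = 1e9 / MTBF
λ = 1 / 57495 ≈ 1.739e-05 failures/hour
FIT = 1e9 / 57495 ≈ 17393 failures per 1e9 hours (nearest whole number)

λ = 1.739e-05 /h, FIT = 17393


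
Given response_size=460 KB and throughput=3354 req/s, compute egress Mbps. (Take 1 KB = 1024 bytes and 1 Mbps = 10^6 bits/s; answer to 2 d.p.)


Formula: Mbps = payload_bytes * RPS * 8 / 1e6
Payload per request = 460 KB = 460 * 1024 = 471040 bytes
Total bytes/sec = 471040 * 3354 = 1579868160
Total bits/sec = 1579868160 * 8 = 12638945280
Mbps = 12638945280 / 1e6 = 12638.95

12638.95 Mbps


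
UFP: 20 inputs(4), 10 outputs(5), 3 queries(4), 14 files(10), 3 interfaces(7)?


UFP = EI*4 + EO*5 + EQ*4 + ILF*10 + EIF*7
UFP = 20*4 + 10*5 + 3*4 + 14*10 + 3*7
UFP = 80 + 50 + 12 + 140 + 21
UFP = 303

303


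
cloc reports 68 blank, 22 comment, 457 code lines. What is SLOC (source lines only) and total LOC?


Total LOC = blank + comment + code
Total LOC = 68 + 22 + 457 = 547
SLOC (source only) = code = 457

Total LOC: 547, SLOC: 457


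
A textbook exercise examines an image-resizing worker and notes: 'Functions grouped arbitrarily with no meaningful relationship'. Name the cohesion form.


Reasoning: Worst: random grouping
Type: Coincidental cohesion

Coincidental cohesion


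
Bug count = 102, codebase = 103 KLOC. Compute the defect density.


Defect density = defects / KLOC
Defect density = 102 / 103
Defect density = 0.99 defects/KLOC

0.99 defects/KLOC


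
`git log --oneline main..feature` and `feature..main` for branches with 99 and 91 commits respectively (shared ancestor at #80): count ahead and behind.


Common ancestor: commit #80
feature commits after divergence: 99 - 80 = 19
main commits after divergence: 91 - 80 = 11
feature is 19 commits ahead of main
main is 11 commits ahead of feature

feature ahead: 19, main ahead: 11


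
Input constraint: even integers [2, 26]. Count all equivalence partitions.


Constraint: even integers in [2, 26]
Class 1: x < 2 — out-of-range invalid
Class 2: x in [2,26] but odd — wrong type invalid
Class 3: x in [2,26] and even — valid
Class 4: x > 26 — out-of-range invalid
Total equivalence classes: 4

4 equivalence classes


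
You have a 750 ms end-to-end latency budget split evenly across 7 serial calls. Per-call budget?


Formula: per_stage = total_budget / stages
per_stage = 750 / 7
per_stage = 107.14 ms

107.14 ms


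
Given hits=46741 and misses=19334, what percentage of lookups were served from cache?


Formula: hit rate = hits / (hits + misses) * 100
hit rate = 46741 / (46741 + 19334) * 100
hit rate = 46741 / 66075 * 100
hit rate = 70.74%

70.74%


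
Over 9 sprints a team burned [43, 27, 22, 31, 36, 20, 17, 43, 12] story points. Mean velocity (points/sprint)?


Formula: Avg velocity = Total points / Number of sprints
Points: [43, 27, 22, 31, 36, 20, 17, 43, 12]
Sum = 43 + 27 + 22 + 31 + 36 + 20 + 17 + 43 + 12 = 251
Avg velocity = 251 / 9 = 27.89 points/sprint

27.89 points/sprint


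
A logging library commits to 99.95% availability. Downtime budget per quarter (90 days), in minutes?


Formula: allowed downtime = period * (100 - SLA) / 100
Period (quarter (90 days)) = 129600 minutes
Unavailability fraction = (100 - 99.95) / 100
Allowed downtime = 129600 * (100 - 99.95) / 100
Allowed downtime = 64.8 minutes

64.8 minutes


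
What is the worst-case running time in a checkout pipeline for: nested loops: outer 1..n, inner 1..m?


Reasoning: product of independent bounds
Complexity: O(n*m)

O(n*m)


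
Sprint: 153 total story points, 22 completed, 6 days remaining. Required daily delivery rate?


Formula: Required rate = Remaining points / Days left
Remaining = 153 - 22 = 131 points
Required rate = 131 / 6 = 21.83 points/day

21.83 points/day


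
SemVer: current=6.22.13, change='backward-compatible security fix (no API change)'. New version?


Current: 6.22.13
Change category: 'backward-compatible security fix (no API change)' → patch bump
SemVer rule: patch bump → increment PATCH (MAJOR and MINOR unchanged)
New: 6.22.14

6.22.14


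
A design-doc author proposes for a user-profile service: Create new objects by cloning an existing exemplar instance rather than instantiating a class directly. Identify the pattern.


This matches the Prototype pattern

Prototype


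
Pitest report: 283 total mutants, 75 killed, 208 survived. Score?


Mutation score = killed / total * 100
Mutation score = 75 / 283 * 100
Mutation score = 26.5%

26.5%


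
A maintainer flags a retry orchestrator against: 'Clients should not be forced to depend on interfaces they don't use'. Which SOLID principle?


This describes the Interface Segregation Principle (ISP)

Interface Segregation Principle (ISP)


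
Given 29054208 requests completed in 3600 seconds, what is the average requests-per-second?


Formula: throughput = requests / seconds
throughput = 29054208 / 3600
throughput = 8070.61 requests/second

8070.61 requests/second


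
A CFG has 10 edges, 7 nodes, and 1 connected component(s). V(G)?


Formula: V(G) = E - N + 2P
V(G) = 10 - 7 + 2*1
V(G) = 3 + 2
V(G) = 5

5


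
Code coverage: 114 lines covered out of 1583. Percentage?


Coverage = covered / total * 100
Coverage = 114 / 1583 * 100
Coverage = 7.2%

7.2%


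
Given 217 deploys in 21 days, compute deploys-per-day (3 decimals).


Formula: deployments per day = releases / days
= 217 / 21
= 10.333 deploys/day
(equivalently, 72.33 deploys/week)

10.333 deploys/day


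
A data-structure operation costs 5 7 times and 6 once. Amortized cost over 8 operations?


Formula: Amortized cost = Total cost / Operations
Total cost = (7 * 5) + (1 * 6)
Total cost = 35 + 6 = 41
Amortized = 41 / 8 = 5.125

5.125


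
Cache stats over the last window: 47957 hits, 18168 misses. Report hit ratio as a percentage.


Formula: hit rate = hits / (hits + misses) * 100
hit rate = 47957 / (47957 + 18168) * 100
hit rate = 47957 / 66125 * 100
hit rate = 72.52%

72.52%


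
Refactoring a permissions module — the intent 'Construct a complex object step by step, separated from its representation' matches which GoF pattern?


This matches the Builder pattern

Builder


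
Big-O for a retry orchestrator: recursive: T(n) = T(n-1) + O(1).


Reasoning: linear recursion with constant work per frame
Complexity: O(n)

O(n)


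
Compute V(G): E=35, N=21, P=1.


Formula: V(G) = E - N + 2P
V(G) = 35 - 21 + 2*1
V(G) = 14 + 2
V(G) = 16

16


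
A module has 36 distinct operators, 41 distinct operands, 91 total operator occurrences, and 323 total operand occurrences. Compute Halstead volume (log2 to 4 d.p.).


Formula: V = N * log2(η), where N = N1 + N2 and η = η1 + η2
η = 36 + 41 = 77
N = 91 + 323 = 414
log2(77) ≈ 6.2668
V = 414 * 6.2668 = 2594.46

2594.46


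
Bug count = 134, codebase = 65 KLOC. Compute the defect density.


Defect density = defects / KLOC
Defect density = 134 / 65
Defect density = 2.062 defects/KLOC

2.062 defects/KLOC


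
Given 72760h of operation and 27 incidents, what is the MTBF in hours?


Formula: MTBF = Total operating time / Number of failures
MTBF = 72760 / 27
MTBF = 2694.81 hours

2694.81 hours


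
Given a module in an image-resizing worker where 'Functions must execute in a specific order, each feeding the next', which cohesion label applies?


Reasoning: Output of one is input to next
Type: Sequential cohesion

Sequential cohesion


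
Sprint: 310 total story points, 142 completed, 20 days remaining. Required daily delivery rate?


Formula: Required rate = Remaining points / Days left
Remaining = 310 - 142 = 168 points
Required rate = 168 / 20 = 8.4 points/day

8.4 points/day


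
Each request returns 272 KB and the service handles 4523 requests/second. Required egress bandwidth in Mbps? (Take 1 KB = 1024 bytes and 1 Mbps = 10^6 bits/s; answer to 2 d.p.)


Formula: Mbps = payload_bytes * RPS * 8 / 1e6
Payload per request = 272 KB = 272 * 1024 = 278528 bytes
Total bytes/sec = 278528 * 4523 = 1259782144
Total bits/sec = 1259782144 * 8 = 10078257152
Mbps = 10078257152 / 1e6 = 10078.26

10078.26 Mbps


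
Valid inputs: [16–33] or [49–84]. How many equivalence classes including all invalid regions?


Valid ranges: [16,33] and [49,84]
Class 1: x < 16 — invalid
Class 2: 16 ≤ x ≤ 33 — valid
Class 3: 33 < x < 49 — invalid (gap between ranges)
Class 4: 49 ≤ x ≤ 84 — valid
Class 5: x > 84 — invalid
Total equivalence classes: 5

5 equivalence classes


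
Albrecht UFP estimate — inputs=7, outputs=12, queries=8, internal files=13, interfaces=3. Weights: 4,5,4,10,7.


UFP = EI*4 + EO*5 + EQ*4 + ILF*10 + EIF*7
UFP = 7*4 + 12*5 + 8*4 + 13*10 + 3*7
UFP = 28 + 60 + 32 + 130 + 21
UFP = 271

271


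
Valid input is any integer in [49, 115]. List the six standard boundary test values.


Range: [49, 115]
Boundaries: just below min, min, min+1, max-1, max, just above max
Values: [48, 49, 50, 114, 115, 116]

[48, 49, 50, 114, 115, 116]


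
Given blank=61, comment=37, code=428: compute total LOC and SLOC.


Total LOC = blank + comment + code
Total LOC = 61 + 37 + 428 = 526
SLOC (source only) = code = 428

Total LOC: 526, SLOC: 428


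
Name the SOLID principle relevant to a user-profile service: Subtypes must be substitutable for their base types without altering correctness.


This describes the Liskov Substitution Principle (LSP)

Liskov Substitution Principle (LSP)


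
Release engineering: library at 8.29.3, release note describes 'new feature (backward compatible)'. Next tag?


Current: 8.29.3
Change category: 'new feature (backward compatible)' → minor bump
SemVer rule: minor bump → increment MINOR, reset PATCH to 0 (MAJOR unchanged)
New: 8.30.0

8.30.0


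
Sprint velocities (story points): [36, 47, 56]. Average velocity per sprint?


Formula: Avg velocity = Total points / Number of sprints
Points: [36, 47, 56]
Sum = 36 + 47 + 56 = 139
Avg velocity = 139 / 3 = 46.33 points/sprint

46.33 points/sprint


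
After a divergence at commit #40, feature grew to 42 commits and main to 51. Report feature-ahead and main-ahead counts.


Common ancestor: commit #40
feature commits after divergence: 42 - 40 = 2
main commits after divergence: 51 - 40 = 11
feature is 2 commits ahead of main
main is 11 commits ahead of feature

feature ahead: 2, main ahead: 11


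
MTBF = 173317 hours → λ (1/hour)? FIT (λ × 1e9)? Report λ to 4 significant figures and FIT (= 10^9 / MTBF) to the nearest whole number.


Formula: λ = 1 / MTBF; FIT = λ × 1e9 = 1e9 / MTBF
λ = 1 / 173317 ≈ 5.770e-06 failures/hour
FIT = 1e9 / 173317 ≈ 5770 failures per 1e9 hours (nearest whole number)

λ = 5.770e-06 /h, FIT = 5770


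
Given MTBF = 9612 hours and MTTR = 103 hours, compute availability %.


Availability = MTBF / (MTBF + MTTR)
Availability = 9612 / (9612 + 103)
Availability = 9612 / 9715
Availability = 98.9398%

98.9398%


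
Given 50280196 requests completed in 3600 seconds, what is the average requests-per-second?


Formula: throughput = requests / seconds
throughput = 50280196 / 3600
throughput = 13966.72 requests/second

13966.72 requests/second


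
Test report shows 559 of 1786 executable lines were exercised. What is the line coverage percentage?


Coverage = covered / total * 100
Coverage = 559 / 1786 * 100
Coverage = 31.3%

31.3%


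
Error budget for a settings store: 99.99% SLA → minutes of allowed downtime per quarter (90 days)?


Formula: allowed downtime = period * (100 - SLA) / 100
Period (quarter (90 days)) = 129600 minutes
Unavailability fraction = (100 - 99.99) / 100
Allowed downtime = 129600 * (100 - 99.99) / 100
Allowed downtime = 12.96 minutes

12.96 minutes


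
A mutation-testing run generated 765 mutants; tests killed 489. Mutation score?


Mutation score = killed / total * 100
Mutation score = 489 / 765 * 100
Mutation score = 63.92%

63.92%


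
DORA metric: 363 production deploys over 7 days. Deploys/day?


Formula: deployments per day = releases / days
= 363 / 7
= 51.857 deploys/day
(equivalently, 363.0 deploys/week)

51.857 deploys/day


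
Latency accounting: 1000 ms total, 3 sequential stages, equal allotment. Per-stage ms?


Formula: per_stage = total_budget / stages
per_stage = 1000 / 3
per_stage = 333.33 ms

333.33 ms


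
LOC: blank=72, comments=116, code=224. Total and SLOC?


Total LOC = blank + comment + code
Total LOC = 72 + 116 + 224 = 412
SLOC (source only) = code = 224

Total LOC: 412, SLOC: 224


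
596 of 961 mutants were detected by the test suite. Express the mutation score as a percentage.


Mutation score = killed / total * 100
Mutation score = 596 / 961 * 100
Mutation score = 62.02%

62.02%


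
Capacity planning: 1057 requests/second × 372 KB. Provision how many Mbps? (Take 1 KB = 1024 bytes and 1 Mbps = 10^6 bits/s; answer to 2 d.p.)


Formula: Mbps = payload_bytes * RPS * 8 / 1e6
Payload per request = 372 KB = 372 * 1024 = 380928 bytes
Total bytes/sec = 380928 * 1057 = 402640896
Total bits/sec = 402640896 * 8 = 3221127168
Mbps = 3221127168 / 1e6 = 3221.13

3221.13 Mbps


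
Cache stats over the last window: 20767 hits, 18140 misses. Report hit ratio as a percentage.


Formula: hit rate = hits / (hits + misses) * 100
hit rate = 20767 / (20767 + 18140) * 100
hit rate = 20767 / 38907 * 100
hit rate = 53.38%

53.38%


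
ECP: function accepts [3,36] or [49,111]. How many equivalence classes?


Valid ranges: [3,36] and [49,111]
Class 1: x < 3 — invalid
Class 2: 3 ≤ x ≤ 36 — valid
Class 3: 36 < x < 49 — invalid (gap between ranges)
Class 4: 49 ≤ x ≤ 111 — valid
Class 5: x > 111 — invalid
Total equivalence classes: 5

5 equivalence classes


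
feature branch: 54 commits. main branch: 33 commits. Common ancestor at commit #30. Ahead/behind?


Common ancestor: commit #30
feature commits after divergence: 54 - 30 = 24
main commits after divergence: 33 - 30 = 3
feature is 24 commits ahead of main
main is 3 commits ahead of feature

feature ahead: 24, main ahead: 3


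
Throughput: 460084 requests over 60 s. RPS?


Formula: throughput = requests / seconds
throughput = 460084 / 60
throughput = 7668.07 requests/second

7668.07 requests/second


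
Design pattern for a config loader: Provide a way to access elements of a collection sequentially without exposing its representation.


This matches the Iterator pattern

Iterator


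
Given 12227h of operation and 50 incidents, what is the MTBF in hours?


Formula: MTBF = Total operating time / Number of failures
MTBF = 12227 / 50
MTBF = 244.54 hours

244.54 hours


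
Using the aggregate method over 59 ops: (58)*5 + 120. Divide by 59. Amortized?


Formula: Amortized cost = Total cost / Operations
Total cost = (58 * 5) + (1 * 120)
Total cost = 290 + 120 = 410
Amortized = 410 / 59 = 6.9492

6.9492


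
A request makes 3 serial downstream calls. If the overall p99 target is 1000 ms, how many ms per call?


Formula: per_stage = total_budget / stages
per_stage = 1000 / 3
per_stage = 333.33 ms

333.33 ms


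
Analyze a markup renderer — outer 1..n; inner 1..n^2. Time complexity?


Reasoning: n times n^2
Complexity: O(n^3)

O(n^3)


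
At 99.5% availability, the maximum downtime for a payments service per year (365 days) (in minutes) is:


Formula: allowed downtime = period * (100 - SLA) / 100
Period (year (365 days)) = 525600 minutes
Unavailability fraction = (100 - 99.5) / 100
Allowed downtime = 525600 * (100 - 99.5) / 100
Allowed downtime = 2628.0 minutes

2628.0 minutes


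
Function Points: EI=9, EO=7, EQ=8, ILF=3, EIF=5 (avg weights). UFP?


UFP = EI*4 + EO*5 + EQ*4 + ILF*10 + EIF*7
UFP = 9*4 + 7*5 + 8*4 + 3*10 + 5*7
UFP = 36 + 35 + 32 + 30 + 35
UFP = 168

168


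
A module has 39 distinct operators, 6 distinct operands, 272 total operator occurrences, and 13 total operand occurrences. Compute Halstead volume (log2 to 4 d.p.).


Formula: V = N * log2(η), where N = N1 + N2 and η = η1 + η2
η = 39 + 6 = 45
N = 272 + 13 = 285
log2(45) ≈ 5.4919
V = 285 * 5.4919 = 1565.19

1565.19


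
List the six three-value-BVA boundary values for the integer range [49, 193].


Range: [49, 193]
Boundaries: just below min, min, min+1, max-1, max, just above max
Values: [48, 49, 50, 192, 193, 194]

[48, 49, 50, 192, 193, 194]


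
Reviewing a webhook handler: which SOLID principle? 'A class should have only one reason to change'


This describes the Single Responsibility Principle (SRP)

Single Responsibility Principle (SRP)


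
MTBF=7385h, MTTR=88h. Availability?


Availability = MTBF / (MTBF + MTTR)
Availability = 7385 / (7385 + 88)
Availability = 7385 / 7473
Availability = 98.8224%

98.8224%


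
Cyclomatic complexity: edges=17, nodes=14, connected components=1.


Formula: V(G) = E - N + 2P
V(G) = 17 - 14 + 2*1
V(G) = 3 + 2
V(G) = 5

5


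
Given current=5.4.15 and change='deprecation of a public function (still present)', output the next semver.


Current: 5.4.15
Change category: 'deprecation of a public function (still present)' → minor bump
SemVer rule: minor bump → increment MINOR, reset PATCH to 0 (MAJOR unchanged)
New: 5.5.0

5.5.0


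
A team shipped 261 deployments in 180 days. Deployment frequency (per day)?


Formula: deployments per day = releases / days
= 261 / 180
= 1.45 deploys/day
(equivalently, 10.15 deploys/week)

1.45 deploys/day


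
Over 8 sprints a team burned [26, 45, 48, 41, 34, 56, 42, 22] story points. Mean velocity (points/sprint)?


Formula: Avg velocity = Total points / Number of sprints
Points: [26, 45, 48, 41, 34, 56, 42, 22]
Sum = 26 + 45 + 48 + 41 + 34 + 56 + 42 + 22 = 314
Avg velocity = 314 / 8 = 39.25 points/sprint

39.25 points/sprint


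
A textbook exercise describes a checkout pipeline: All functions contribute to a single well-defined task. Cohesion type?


Reasoning: Best: single purpose
Type: Functional cohesion

Functional cohesion


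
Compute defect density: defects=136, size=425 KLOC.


Defect density = defects / KLOC
Defect density = 136 / 425
Defect density = 0.32 defects/KLOC

0.32 defects/KLOC


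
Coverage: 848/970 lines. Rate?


Coverage = covered / total * 100
Coverage = 848 / 970 * 100
Coverage = 87.42%

87.42%


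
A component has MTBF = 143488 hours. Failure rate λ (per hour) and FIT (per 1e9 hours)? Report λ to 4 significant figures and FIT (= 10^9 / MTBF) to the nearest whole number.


Formula: λ = 1 / MTBF; FIT = λ × 1e9 = 1e9 / MTBF
λ = 1 / 143488 ≈ 6.969e-06 failures/hour
FIT = 1e9 / 143488 ≈ 6969 failures per 1e9 hours (nearest whole number)

λ = 6.969e-06 /h, FIT = 6969


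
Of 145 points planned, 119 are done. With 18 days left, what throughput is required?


Formula: Required rate = Remaining points / Days left
Remaining = 145 - 119 = 26 points
Required rate = 26 / 18 = 1.44 points/day

1.44 points/day


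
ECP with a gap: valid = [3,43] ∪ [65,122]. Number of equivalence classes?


Valid ranges: [3,43] and [65,122]
Class 1: x < 3 — invalid
Class 2: 3 ≤ x ≤ 43 — valid
Class 3: 43 < x < 65 — invalid (gap between ranges)
Class 4: 65 ≤ x ≤ 122 — valid
Class 5: x > 122 — invalid
Total equivalence classes: 5

5 equivalence classes


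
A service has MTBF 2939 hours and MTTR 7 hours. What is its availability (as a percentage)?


Availability = MTBF / (MTBF + MTTR)
Availability = 2939 / (2939 + 7)
Availability = 2939 / 2946
Availability = 99.7624%

99.7624%


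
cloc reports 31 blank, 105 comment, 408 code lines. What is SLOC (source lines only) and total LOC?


Total LOC = blank + comment + code
Total LOC = 31 + 105 + 408 = 544
SLOC (source only) = code = 408

Total LOC: 544, SLOC: 408


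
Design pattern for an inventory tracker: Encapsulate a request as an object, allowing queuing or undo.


This matches the Command pattern

Command


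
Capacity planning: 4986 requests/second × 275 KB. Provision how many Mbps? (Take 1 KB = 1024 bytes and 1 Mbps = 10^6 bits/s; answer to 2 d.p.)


Formula: Mbps = payload_bytes * RPS * 8 / 1e6
Payload per request = 275 KB = 275 * 1024 = 281600 bytes
Total bytes/sec = 281600 * 4986 = 1404057600
Total bits/sec = 1404057600 * 8 = 11232460800
Mbps = 11232460800 / 1e6 = 11232.46

11232.46 Mbps


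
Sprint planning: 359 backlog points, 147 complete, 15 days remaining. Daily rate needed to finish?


Formula: Required rate = Remaining points / Days left
Remaining = 359 - 147 = 212 points
Required rate = 212 / 15 = 14.13 points/day

14.13 points/day


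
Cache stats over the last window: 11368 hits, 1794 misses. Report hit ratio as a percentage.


Formula: hit rate = hits / (hits + misses) * 100
hit rate = 11368 / (11368 + 1794) * 100
hit rate = 11368 / 13162 * 100
hit rate = 86.37%

86.37%


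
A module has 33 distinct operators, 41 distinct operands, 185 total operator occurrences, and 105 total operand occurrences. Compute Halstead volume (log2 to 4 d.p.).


Formula: V = N * log2(η), where N = N1 + N2 and η = η1 + η2
η = 33 + 41 = 74
N = 185 + 105 = 290
log2(74) ≈ 6.2095
V = 290 * 6.2095 = 1800.76

1800.76


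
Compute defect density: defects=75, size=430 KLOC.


Defect density = defects / KLOC
Defect density = 75 / 430
Defect density = 0.174 defects/KLOC

0.174 defects/KLOC


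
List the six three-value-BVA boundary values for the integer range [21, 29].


Range: [21, 29]
Boundaries: just below min, min, min+1, max-1, max, just above max
Values: [20, 21, 22, 28, 29, 30]

[20, 21, 22, 28, 29, 30]


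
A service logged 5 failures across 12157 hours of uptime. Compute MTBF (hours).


Formula: MTBF = Total operating time / Number of failures
MTBF = 12157 / 5
MTBF = 2431.4 hours

2431.4 hours


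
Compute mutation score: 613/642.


Mutation score = killed / total * 100
Mutation score = 613 / 642 * 100
Mutation score = 95.48%

95.48%


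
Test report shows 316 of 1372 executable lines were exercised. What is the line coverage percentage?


Coverage = covered / total * 100
Coverage = 316 / 1372 * 100
Coverage = 23.03%

23.03%


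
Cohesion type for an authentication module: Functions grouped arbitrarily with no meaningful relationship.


Reasoning: Worst: random grouping
Type: Coincidental cohesion

Coincidental cohesion


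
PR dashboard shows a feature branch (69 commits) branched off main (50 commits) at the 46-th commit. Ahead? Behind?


Common ancestor: commit #46
feature commits after divergence: 69 - 46 = 23
main commits after divergence: 50 - 46 = 4
feature is 23 commits ahead of main
main is 4 commits ahead of feature

feature ahead: 23, main ahead: 4


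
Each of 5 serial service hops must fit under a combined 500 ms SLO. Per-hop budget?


Formula: per_stage = total_budget / stages
per_stage = 500 / 5
per_stage = 100.0 ms

100.0 ms


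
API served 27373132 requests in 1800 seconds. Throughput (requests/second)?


Formula: throughput = requests / seconds
throughput = 27373132 / 1800
throughput = 15207.3 requests/second

15207.3 requests/second


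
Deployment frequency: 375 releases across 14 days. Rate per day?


Formula: deployments per day = releases / days
= 375 / 14
= 26.786 deploys/day
(equivalently, 187.5 deploys/week)

26.786 deploys/day


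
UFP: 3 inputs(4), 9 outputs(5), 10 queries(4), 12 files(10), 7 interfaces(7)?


UFP = EI*4 + EO*5 + EQ*4 + ILF*10 + EIF*7
UFP = 3*4 + 9*5 + 10*4 + 12*10 + 7*7
UFP = 12 + 45 + 40 + 120 + 49
UFP = 266

266


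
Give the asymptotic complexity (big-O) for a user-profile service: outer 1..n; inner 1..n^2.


Reasoning: n times n^2
Complexity: O(n^3)

O(n^3)


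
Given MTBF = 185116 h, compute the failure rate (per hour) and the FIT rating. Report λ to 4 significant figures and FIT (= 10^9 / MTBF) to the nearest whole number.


Formula: λ = 1 / MTBF; FIT = λ × 1e9 = 1e9 / MTBF
λ = 1 / 185116 ≈ 5.402e-06 failures/hour
FIT = 1e9 / 185116 ≈ 5402 failures per 1e9 hours (nearest whole number)

λ = 5.402e-06 /h, FIT = 5402


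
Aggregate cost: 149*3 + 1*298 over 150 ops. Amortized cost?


Formula: Amortized cost = Total cost / Operations
Total cost = (149 * 3) + (1 * 298)
Total cost = 447 + 298 = 745
Amortized = 745 / 150 = 4.9667

4.9667


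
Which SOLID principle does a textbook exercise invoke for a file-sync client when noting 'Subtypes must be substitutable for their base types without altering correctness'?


This describes the Liskov Substitution Principle (LSP)

Liskov Substitution Principle (LSP)


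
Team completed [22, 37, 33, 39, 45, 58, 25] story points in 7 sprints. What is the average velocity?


Formula: Avg velocity = Total points / Number of sprints
Points: [22, 37, 33, 39, 45, 58, 25]
Sum = 22 + 37 + 33 + 39 + 45 + 58 + 25 = 259
Avg velocity = 259 / 7 = 37.0 points/sprint

37.0 points/sprint


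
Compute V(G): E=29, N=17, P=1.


Formula: V(G) = E - N + 2P
V(G) = 29 - 17 + 2*1
V(G) = 12 + 2
V(G) = 14

14


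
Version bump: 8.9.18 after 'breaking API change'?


Current: 8.9.18
Change category: 'breaking API change' → major bump
SemVer rule: major bump → increment MAJOR, reset MINOR and PATCH to 0
New: 9.0.0

9.0.0


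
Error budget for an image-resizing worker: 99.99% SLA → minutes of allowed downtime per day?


Formula: allowed downtime = period * (100 - SLA) / 100
Period (day) = 1440 minutes
Unavailability fraction = (100 - 99.99) / 100
Allowed downtime = 1440 * (100 - 99.99) / 100
Allowed downtime = 0.144 minutes

0.144 minutes


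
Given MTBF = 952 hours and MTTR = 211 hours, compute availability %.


Availability = MTBF / (MTBF + MTTR)
Availability = 952 / (952 + 211)
Availability = 952 / 1163
Availability = 81.8573%

81.8573%


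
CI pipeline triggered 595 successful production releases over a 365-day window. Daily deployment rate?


Formula: deployments per day = releases / days
= 595 / 365
= 1.63 deploys/day
(equivalently, 11.41 deploys/week)

1.63 deploys/day


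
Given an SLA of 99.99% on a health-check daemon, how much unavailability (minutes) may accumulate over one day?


Formula: allowed downtime = period * (100 - SLA) / 100
Period (day) = 1440 minutes
Unavailability fraction = (100 - 99.99) / 100
Allowed downtime = 1440 * (100 - 99.99) / 100
Allowed downtime = 0.144 minutes

0.144 minutes


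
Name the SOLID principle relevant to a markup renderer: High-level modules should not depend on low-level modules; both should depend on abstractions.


This describes the Dependency Inversion Principle (DIP)

Dependency Inversion Principle (DIP)


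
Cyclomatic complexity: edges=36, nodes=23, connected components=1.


Formula: V(G) = E - N + 2P
V(G) = 36 - 23 + 2*1
V(G) = 13 + 2
V(G) = 15

15


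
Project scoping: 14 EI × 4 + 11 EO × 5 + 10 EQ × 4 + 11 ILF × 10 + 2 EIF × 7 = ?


UFP = EI*4 + EO*5 + EQ*4 + ILF*10 + EIF*7
UFP = 14*4 + 11*5 + 10*4 + 11*10 + 2*7
UFP = 56 + 55 + 40 + 110 + 14
UFP = 275

275


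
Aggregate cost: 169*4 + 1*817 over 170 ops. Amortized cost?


Formula: Amortized cost = Total cost / Operations
Total cost = (169 * 4) + (1 * 817)
Total cost = 676 + 817 = 1493
Amortized = 1493 / 170 = 8.7824

8.7824


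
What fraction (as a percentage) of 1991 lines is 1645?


Coverage = covered / total * 100
Coverage = 1645 / 1991 * 100
Coverage = 82.62%

82.62%


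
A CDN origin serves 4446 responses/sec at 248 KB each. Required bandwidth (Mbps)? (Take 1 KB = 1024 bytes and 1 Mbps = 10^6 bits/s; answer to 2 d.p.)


Formula: Mbps = payload_bytes * RPS * 8 / 1e6
Payload per request = 248 KB = 248 * 1024 = 253952 bytes
Total bytes/sec = 253952 * 4446 = 1129070592
Total bits/sec = 1129070592 * 8 = 9032564736
Mbps = 9032564736 / 1e6 = 9032.56

9032.56 Mbps


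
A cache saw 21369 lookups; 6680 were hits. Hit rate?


Formula: hit rate = hits / (hits + misses) * 100
hit rate = 6680 / (6680 + 14689) * 100
hit rate = 6680 / 21369 * 100
hit rate = 31.26%

31.26%


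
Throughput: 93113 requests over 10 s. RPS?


Formula: throughput = requests / seconds
throughput = 93113 / 10
throughput = 9311.3 requests/second

9311.3 requests/second


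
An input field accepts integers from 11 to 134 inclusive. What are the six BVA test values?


Range: [11, 134]
Boundaries: just below min, min, min+1, max-1, max, just above max
Values: [10, 11, 12, 133, 134, 135]

[10, 11, 12, 133, 134, 135]


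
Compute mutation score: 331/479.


Mutation score = killed / total * 100
Mutation score = 331 / 479 * 100
Mutation score = 69.1%

69.1%


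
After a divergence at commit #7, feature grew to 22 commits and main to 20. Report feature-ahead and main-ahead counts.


Common ancestor: commit #7
feature commits after divergence: 22 - 7 = 15
main commits after divergence: 20 - 7 = 13
feature is 15 commits ahead of main
main is 13 commits ahead of feature

feature ahead: 15, main ahead: 13


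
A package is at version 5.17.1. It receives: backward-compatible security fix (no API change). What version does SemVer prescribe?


Current: 5.17.1
Change category: 'backward-compatible security fix (no API change)' → patch bump
SemVer rule: patch bump → increment PATCH (MAJOR and MINOR unchanged)
New: 5.17.2

5.17.2


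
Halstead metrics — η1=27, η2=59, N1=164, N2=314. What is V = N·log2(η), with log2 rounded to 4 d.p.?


Formula: V = N * log2(η), where N = N1 + N2 and η = η1 + η2
η = 27 + 59 = 86
N = 164 + 314 = 478
log2(86) ≈ 6.4263
V = 478 * 6.4263 = 3071.77

3071.77


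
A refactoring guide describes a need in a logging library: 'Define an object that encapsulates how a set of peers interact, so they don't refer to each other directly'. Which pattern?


This matches the Mediator pattern

Mediator


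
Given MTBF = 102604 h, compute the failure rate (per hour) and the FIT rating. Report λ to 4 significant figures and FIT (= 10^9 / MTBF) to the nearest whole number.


Formula: λ = 1 / MTBF; FIT = λ × 1e9 = 1e9 / MTBF
λ = 1 / 102604 ≈ 9.746e-06 failures/hour
FIT = 1e9 / 102604 ≈ 9746 failures per 1e9 hours (nearest whole number)

λ = 9.746e-06 /h, FIT = 9746


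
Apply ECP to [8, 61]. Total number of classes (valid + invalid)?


Valid range: [8, 61]
Class 1: x < 8 — invalid
Class 2: 8 ≤ x ≤ 61 — valid
Class 3: x > 61 — invalid
Total equivalence classes: 3

3 equivalence classes


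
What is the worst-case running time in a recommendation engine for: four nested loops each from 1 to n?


Reasoning: four levels of nesting
Complexity: O(n^4)

O(n^4)


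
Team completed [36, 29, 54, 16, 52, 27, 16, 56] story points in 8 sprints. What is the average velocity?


Formula: Avg velocity = Total points / Number of sprints
Points: [36, 29, 54, 16, 52, 27, 16, 56]
Sum = 36 + 29 + 54 + 16 + 52 + 27 + 16 + 56 = 286
Avg velocity = 286 / 8 = 35.75 points/sprint

35.75 points/sprint


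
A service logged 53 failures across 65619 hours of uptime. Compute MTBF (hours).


Formula: MTBF = Total operating time / Number of failures
MTBF = 65619 / 53
MTBF = 1238.09 hours

1238.09 hours


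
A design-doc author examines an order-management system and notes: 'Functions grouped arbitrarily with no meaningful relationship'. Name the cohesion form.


Reasoning: Worst: random grouping
Type: Coincidental cohesion

Coincidental cohesion


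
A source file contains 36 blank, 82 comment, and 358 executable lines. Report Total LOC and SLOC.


Total LOC = blank + comment + code
Total LOC = 36 + 82 + 358 = 476
SLOC (source only) = code = 358

Total LOC: 476, SLOC: 358
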